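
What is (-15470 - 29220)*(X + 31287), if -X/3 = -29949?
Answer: -5413478460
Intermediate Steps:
X = 89847 (X = -3*(-29949) = 89847)
(-15470 - 29220)*(X + 31287) = (-15470 - 29220)*(89847 + 31287) = -44690*121134 = -5413478460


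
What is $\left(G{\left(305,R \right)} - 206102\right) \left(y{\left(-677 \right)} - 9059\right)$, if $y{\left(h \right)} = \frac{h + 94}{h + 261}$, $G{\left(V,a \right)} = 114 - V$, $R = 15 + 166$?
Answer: $\frac{777303978573}{416} \approx 1.8685 \cdot 10^{9}$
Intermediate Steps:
$R = 181$
$y{\left(h \right)} = \frac{94 + h}{261 + h}$
$\left(G{\left(305,R \right)} - 206102\right) \left(y{\left(-677 \right)} - 9059\right) = \left(\left(114 - 305\right) - 206102\right) \left(\frac{94 - 677}{261 - 677} - 9059\right) = \left(\left(114 - 305\right) - 206102\right) \left(\frac{1}{-416} \left(-583\right) - 9059\right) = \left(-191 - 206102\right) \left(\left(- \frac{1}{416}\right) \left(-583\right) - 9059\right) = - 206293 \left(\frac{583}{416} - 9059\right) = \left(-206293\right) \left(- \frac{3767961}{416}\right) = \frac{777303978573}{416}$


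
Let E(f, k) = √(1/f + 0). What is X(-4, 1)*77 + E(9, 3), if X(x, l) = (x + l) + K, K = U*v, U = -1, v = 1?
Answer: -923/3 ≈ -307.67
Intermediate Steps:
K = -1 (K = -1*1 = -1)
X(x, l) = -1 + l + x (X(x, l) = (x + l) - 1 = (l + x) - 1 = -1 + l + x)
E(f, k) = √(1/f)
X(-4, 1)*77 + E(9, 3) = (-1 + 1 - 4)*77 + √(1/9) = -4*77 + √(⅑) = -308 + ⅓ = -923/3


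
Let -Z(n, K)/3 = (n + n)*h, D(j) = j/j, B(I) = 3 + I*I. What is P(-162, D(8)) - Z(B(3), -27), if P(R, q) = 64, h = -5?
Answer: -296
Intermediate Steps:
B(I) = 3 + I²
D(j) = 1
Z(n, K) = 30*n (Z(n, K) = -3*(n + n)*(-5) = -3*2*n*(-5) = -(-30)*n = 30*n)
P(-162, D(8)) - Z(B(3), -27) = 64 - 30*(3 + 3²) = 64 - 30*(3 + 9) = 64 - 30*12 = 64 - 1*360 = 64 - 360 = -296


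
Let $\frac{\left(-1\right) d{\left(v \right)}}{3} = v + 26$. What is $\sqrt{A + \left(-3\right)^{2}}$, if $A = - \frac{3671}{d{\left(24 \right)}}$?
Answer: $\frac{\sqrt{30126}}{30} \approx 5.7856$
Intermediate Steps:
$d{\left(v \right)} = -78 - 3 v$ ($d{\left(v \right)} = - 3 \left(v + 26\right) = - 3 \left(26 + v\right) = -78 - 3 v$)
$A = \frac{3671}{150}$ ($A = - \frac{3671}{-78 - 72} = - \frac{3671}{-150} = \left(-3671\right) \left(- \frac{1}{150}\right) = \frac{3671}{150} \approx 24.473$)
$\sqrt{A + \left(-3\right)^{2}} = \sqrt{\frac{3671}{150} + \left(-3\right)^{2}} = \sqrt{\frac{3671}{150} + 9} = \sqrt{\frac{5021}{150}} = \frac{\sqrt{30126}}{30}$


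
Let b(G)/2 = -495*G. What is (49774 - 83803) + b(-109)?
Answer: 73881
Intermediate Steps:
b(G) = -990*G (b(G) = 2*(-495*G) = -990*G)
(49774 - 83803) + b(-109) = (49774 - 83803) - 990*(-109) = -34029 + 107910 = 73881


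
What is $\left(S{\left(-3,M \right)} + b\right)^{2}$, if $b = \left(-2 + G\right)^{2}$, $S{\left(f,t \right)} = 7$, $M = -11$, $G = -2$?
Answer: $529$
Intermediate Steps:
$b = 16$ ($b = \left(-2 - 2\right)^{2} = \left(-4\right)^{2} = 16$)
$\left(S{\left(-3,M \right)} + b\right)^{2} = \left(7 + 16\right)^{2} = 23^{2} = 529$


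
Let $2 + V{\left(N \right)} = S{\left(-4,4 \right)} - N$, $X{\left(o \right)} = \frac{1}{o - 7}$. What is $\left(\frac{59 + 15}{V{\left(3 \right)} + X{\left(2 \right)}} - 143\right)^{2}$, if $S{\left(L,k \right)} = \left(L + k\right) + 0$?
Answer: $\frac{4177936}{169} \approx 24722.0$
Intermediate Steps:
$S{\left(L,k \right)} = L + k$
$X{\left(o \right)} = \frac{1}{-7 + o}$
$V{\left(N \right)} = -2 - N$ ($V{\left(N \right)} = -2 + \left(\left(-4 + 4\right) - N\right) = -2 + \left(0 - N\right) = -2 - N$)
$\left(\frac{59 + 15}{V{\left(3 \right)} + X{\left(2 \right)}} - 143\right)^{2} = \left(\frac{59 + 15}{\left(-2 - 3\right) + \frac{1}{-7 + 2}} - 143\right)^{2} = \left(\frac{74}{\left(-2 - 3\right) + \frac{1}{-5}} - 143\right)^{2} = \left(\frac{74}{-5 - \frac{1}{5}} - 143\right)^{2} = \left(\frac{74}{- \frac{26}{5}} - 143\right)^{2} = \left(74 \left(- \frac{5}{26}\right) - 143\right)^{2} = \left(- \frac{185}{13} - 143\right)^{2} = \left(- \frac{2044}{13}\right)^{2} = \frac{4177936}{169}$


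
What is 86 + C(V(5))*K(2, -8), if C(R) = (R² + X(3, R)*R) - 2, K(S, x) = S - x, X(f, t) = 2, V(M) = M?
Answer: 416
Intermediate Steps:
C(R) = -2 + R² + 2*R (C(R) = (R² + 2*R) - 2 = -2 + R² + 2*R)
86 + C(V(5))*K(2, -8) = 86 + (-2 + 5² + 2*5)*(2 - 1*(-8)) = 86 + (-2 + 25 + 10)*(2 + 8) = 86 + 33*10 = 86 + 330 = 416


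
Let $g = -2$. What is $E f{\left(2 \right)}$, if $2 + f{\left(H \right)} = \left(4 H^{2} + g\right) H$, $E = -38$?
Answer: $-988$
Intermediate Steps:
$f{\left(H \right)} = -2 + H \left(-2 + 4 H^{2}\right)$ ($f{\left(H \right)} = -2 + \left(4 H^{2} - 2\right) H = -2 + \left(-2 + 4 H^{2}\right) H = -2 + H \left(-2 + 4 H^{2}\right)$)
$E f{\left(2 \right)} = - 38 \left(-2 - 4 + 4 \cdot 2^{3}\right) = - 38 \left(-2 - 4 + 4 \cdot 8\right) = - 38 \left(-2 - 4 + 32\right) = \left(-38\right) 26 = -988$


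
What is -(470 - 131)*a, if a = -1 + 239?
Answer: -80682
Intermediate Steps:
a = 238
-(470 - 131)*a = -(470 - 131)*238 = -339*238 = -1*80682 = -80682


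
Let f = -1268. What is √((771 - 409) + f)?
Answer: I*√906 ≈ 30.1*I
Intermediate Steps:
√((771 - 409) + f) = √((771 - 409) - 1268) = √(362 - 1268) = √(-906) = I*√906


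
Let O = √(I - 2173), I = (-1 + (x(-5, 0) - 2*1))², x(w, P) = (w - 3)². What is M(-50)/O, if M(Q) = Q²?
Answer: 1250*√43/129 ≈ 63.541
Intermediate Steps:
x(w, P) = (-3 + w)²
I = 3721 (I = (-1 + ((-3 - 5)² - 2*1))² = (-1 + ((-8)² - 2))² = (-1 + (64 - 2))² = (-1 + 62)² = 61² = 3721)
O = 6*√43 (O = √(3721 - 2173) = √1548 = 6*√43 ≈ 39.345)
M(-50)/O = (-50)²/((6*√43)) = 2500*(√43/258) = 1250*√43/129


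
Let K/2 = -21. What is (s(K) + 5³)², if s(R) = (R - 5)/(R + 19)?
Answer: 8538084/529 ≈ 16140.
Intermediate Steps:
K = -42 (K = 2*(-21) = -42)
s(R) = (-5 + R)/(19 + R)
(s(K) + 5³)² = ((-5 - 42)/(19 - 42) + 5³)² = (-47/(-23) + 125)² = (-1/23*(-47) + 125)² = (47/23 + 125)² = (2922/23)² = 8538084/529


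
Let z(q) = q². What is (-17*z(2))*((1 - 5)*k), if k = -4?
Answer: -1088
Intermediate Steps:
(-17*z(2))*((1 - 5)*k) = (-17*2²)*((1 - 5)*(-4)) = (-17*4)*(-4*(-4)) = -68*16 = -1088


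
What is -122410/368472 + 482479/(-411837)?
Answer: -12677387181/8430577948 ≈ -1.5037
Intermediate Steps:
-122410/368472 + 482479/(-411837) = -122410*1/368472 + 482479*(-1/411837) = -61205/184236 - 482479/411837 = -12677387181/8430577948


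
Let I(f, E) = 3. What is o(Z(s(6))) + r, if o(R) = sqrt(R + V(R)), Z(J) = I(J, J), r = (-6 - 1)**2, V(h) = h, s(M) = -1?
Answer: 49 + sqrt(6) ≈ 51.449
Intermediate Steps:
r = 49 (r = (-7)**2 = 49)
Z(J) = 3
o(R) = sqrt(2)*sqrt(R) (o(R) = sqrt(R + R) = sqrt(2*R) = sqrt(2)*sqrt(R))
o(Z(s(6))) + r = sqrt(2)*sqrt(3) + 49 = sqrt(6) + 49 = 49 + sqrt(6)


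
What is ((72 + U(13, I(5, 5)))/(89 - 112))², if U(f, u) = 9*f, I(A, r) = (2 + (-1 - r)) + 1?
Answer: 35721/529 ≈ 67.526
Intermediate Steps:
I(A, r) = 2 - r (I(A, r) = (1 - r) + 1 = 2 - r)
((72 + U(13, I(5, 5)))/(89 - 112))² = ((72 + 9*13)/(89 - 112))² = ((72 + 117)/(-23))² = (189*(-1/23))² = (-189/23)² = 35721/529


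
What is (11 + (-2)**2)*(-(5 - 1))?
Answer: -60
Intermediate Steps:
(11 + (-2)**2)*(-(5 - 1)) = (11 + 4)*(-1*4) = 15*(-4) = -60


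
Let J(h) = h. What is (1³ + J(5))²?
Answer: 36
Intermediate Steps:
(1³ + J(5))² = (1³ + 5)² = (1 + 5)² = 6² = 36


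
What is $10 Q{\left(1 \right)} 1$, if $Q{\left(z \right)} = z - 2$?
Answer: $-10$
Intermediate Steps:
$Q{\left(z \right)} = -2 + z$
$10 Q{\left(1 \right)} 1 = 10 \left(-2 + 1\right) 1 = 10 \left(-1\right) 1 = \left(-10\right) 1 = -10$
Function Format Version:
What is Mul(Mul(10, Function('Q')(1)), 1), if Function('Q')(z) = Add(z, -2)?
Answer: -10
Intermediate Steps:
Function('Q')(z) = Add(-2, z)
Mul(Mul(10, Function('Q')(1)), 1) = Mul(Mul(10, Add(-2, 1)), 1) = Mul(Mul(10, -1), 1) = Mul(-10, 1) = -10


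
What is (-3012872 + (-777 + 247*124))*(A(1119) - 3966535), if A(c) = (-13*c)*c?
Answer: 60390150461188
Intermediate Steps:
A(c) = -13*c²
(-3012872 + (-777 + 247*124))*(A(1119) - 3966535) = (-3012872 + (-777 + 247*124))*(-13*1119² - 3966535) = (-3012872 + (-777 + 30628))*(-13*1252161 - 3966535) = (-3012872 + 29851)*(-16278093 - 3966535) = -2983021*(-20244628) = 60390150461188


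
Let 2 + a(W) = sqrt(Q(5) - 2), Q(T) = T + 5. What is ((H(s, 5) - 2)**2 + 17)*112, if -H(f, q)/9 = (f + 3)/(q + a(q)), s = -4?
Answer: 144480 - 100800*sqrt(2) ≈ 1927.3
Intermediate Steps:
Q(T) = 5 + T
a(W) = -2 + 2*sqrt(2) (a(W) = -2 + sqrt((5 + 5) - 2) = -2 + sqrt(10 - 2) = -2 + sqrt(8) = -2 + 2*sqrt(2))
H(f, q) = -9*(3 + f)/(-2 + q + 2*sqrt(2)) (H(f, q) = -9*(f + 3)/(q + (-2 + 2*sqrt(2))) = -9*(3 + f)/(-2 + q + 2*sqrt(2)))
((H(s, 5) - 2)**2 + 17)*112 = ((9*(-3 - 1*(-4))/(-2 + 5 + 2*sqrt(2)) - 2)**2 + 17)*112 = ((9*(-3 + 4)/(3 + 2*sqrt(2)) - 2)**2 + 17)*112 = ((9*1/(3 + 2*sqrt(2)) - 2)**2 + 17)*112 = ((9/(3 + 2*sqrt(2)) - 2)**2 + 17)*112 = ((-2 + 9/(3 + 2*sqrt(2)))**2 + 17)*112 = (17 + (-2 + 9/(3 + 2*sqrt(2)))**2)*112 = 1904 + 112*(-2 + 9/(3 + 2*sqrt(2)))**2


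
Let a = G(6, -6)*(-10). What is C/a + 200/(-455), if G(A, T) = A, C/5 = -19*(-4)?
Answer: -1849/273 ≈ -6.7729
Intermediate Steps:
C = 380 (C = 5*(-19*(-4)) = 5*76 = 380)
a = -60 (a = 6*(-10) = -60)
C/a + 200/(-455) = 380/(-60) + 200/(-455) = 380*(-1/60) + 200*(-1/455) = -19/3 - 40/91 = -1849/273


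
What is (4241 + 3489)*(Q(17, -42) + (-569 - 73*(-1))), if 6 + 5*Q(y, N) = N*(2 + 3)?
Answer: -4168016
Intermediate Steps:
Q(y, N) = -6/5 + N (Q(y, N) = -6/5 + (N*(2 + 3))/5 = -6/5 + (N*5)/5 = -6/5 + (5*N)/5 = -6/5 + N)
(4241 + 3489)*(Q(17, -42) + (-569 - 73*(-1))) = (4241 + 3489)*((-6/5 - 42) + (-569 - 73*(-1))) = 7730*(-216/5 + (-569 + 73)) = 7730*(-216/5 - 496) = 7730*(-2696/5) = -4168016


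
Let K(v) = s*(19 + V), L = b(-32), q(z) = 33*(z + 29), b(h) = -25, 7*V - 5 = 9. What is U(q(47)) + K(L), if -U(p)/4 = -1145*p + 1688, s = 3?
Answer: 11479951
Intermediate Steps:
V = 2 (V = 5/7 + (⅐)*9 = 5/7 + 9/7 = 2)
q(z) = 957 + 33*z (q(z) = 33*(29 + z) = 957 + 33*z)
L = -25
U(p) = -6752 + 4580*p (U(p) = -4*(-1145*p + 1688) = -4*(1688 - 1145*p) = -6752 + 4580*p)
K(v) = 63 (K(v) = 3*(19 + 2) = 3*21 = 63)
U(q(47)) + K(L) = (-6752 + 4580*(957 + 33*47)) + 63 = (-6752 + 4580*(957 + 1551)) + 63 = (-6752 + 4580*2508) + 63 = (-6752 + 11486640) + 63 = 11479888 + 63 = 11479951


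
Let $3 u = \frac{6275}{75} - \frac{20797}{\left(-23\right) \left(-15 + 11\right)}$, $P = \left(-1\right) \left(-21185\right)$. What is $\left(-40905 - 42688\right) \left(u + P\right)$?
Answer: $- \frac{1463034738433}{828} \approx -1.767 \cdot 10^{9}$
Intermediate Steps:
$P = 21185$
$u = - \frac{39299}{828}$ ($u = \frac{\frac{6275}{75} - \frac{20797}{\left(-23\right) \left(-15 + 11\right)}}{3} = \frac{6275 \cdot \frac{1}{75} - \frac{20797}{\left(-23\right) \left(-4\right)}}{3} = \frac{\frac{251}{3} - \frac{20797}{92}}{3} = \frac{1}{3} \left(- \frac{39299}{276}\right) = - \frac{39299}{828} \approx -47.463$)
$\left(-40905 - 42688\right) \left(u + P\right) = \left(-40905 - 42688\right) \left(- \frac{39299}{828} + 21185\right) = \left(-83593\right) \frac{17501881}{828} = - \frac{1463034738433}{828}$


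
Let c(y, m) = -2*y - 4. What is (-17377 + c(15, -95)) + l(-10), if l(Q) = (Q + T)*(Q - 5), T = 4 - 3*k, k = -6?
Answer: -17591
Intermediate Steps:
T = 22 (T = 4 - 3*(-6) = 4 + 18 = 22)
c(y, m) = -4 - 2*y
l(Q) = (-5 + Q)*(22 + Q) (l(Q) = (Q + 22)*(Q - 5) = (22 + Q)*(-5 + Q) = (-5 + Q)*(22 + Q))
(-17377 + c(15, -95)) + l(-10) = (-17377 + (-4 - 2*15)) + (-110 + (-10)**2 + 17*(-10)) = (-17377 + (-4 - 30)) + (-110 + 100 - 170) = (-17377 - 34) - 180 = -17411 - 180 = -17591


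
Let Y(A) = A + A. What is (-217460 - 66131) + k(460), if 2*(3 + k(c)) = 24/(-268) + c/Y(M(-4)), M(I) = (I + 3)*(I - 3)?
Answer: -132997902/469 ≈ -2.8358e+5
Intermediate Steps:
M(I) = (-3 + I)*(3 + I) (M(I) = (3 + I)*(-3 + I) = (-3 + I)*(3 + I))
Y(A) = 2*A
k(c) = -204/67 + c/28 (k(c) = -3 + (24/(-268) + c/((2*(-9 + (-4)²))))/2 = -3 + (24*(-1/268) + c/((2*(-9 + 16))))/2 = -3 + (-6/67 + c/((2*7)))/2 = -3 + (-6/67 + c/14)/2 = -3 + (-3/67 + c/28) = -204/67 + c/28)
(-217460 - 66131) + k(460) = (-217460 - 66131) + (-204/67 + (1/28)*460) = -283591 + (-204/67 + 115/7) = -283591 + 6277/469 = -132997902/469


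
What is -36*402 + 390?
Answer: -14082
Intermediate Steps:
-36*402 + 390 = -14472 + 390 = -14082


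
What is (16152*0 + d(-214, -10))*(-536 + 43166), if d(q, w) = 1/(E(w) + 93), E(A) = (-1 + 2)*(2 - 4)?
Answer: 6090/13 ≈ 468.46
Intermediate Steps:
E(A) = -2 (E(A) = 1*(-2) = -2)
d(q, w) = 1/91 (d(q, w) = 1/(-2 + 93) = 1/91)
(16152*0 + d(-214, -10))*(-536 + 43166) = (16152*0 + 1/91)*(-536 + 43166) = (0 + 1/91)*42630 = (1/91)*42630 = 6090/13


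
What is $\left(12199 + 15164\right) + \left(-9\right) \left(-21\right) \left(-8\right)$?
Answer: $25851$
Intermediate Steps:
$\left(12199 + 15164\right) + \left(-9\right) \left(-21\right) \left(-8\right) = 27363 + 189 \left(-8\right) = 27363 - 1512 = 25851$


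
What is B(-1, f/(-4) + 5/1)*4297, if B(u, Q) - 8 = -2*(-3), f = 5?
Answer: 60158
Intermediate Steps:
B(u, Q) = 14 (B(u, Q) = 8 - 2*(-3) = 8 + 6 = 14)
B(-1, f/(-4) + 5/1)*4297 = 14*4297 = 60158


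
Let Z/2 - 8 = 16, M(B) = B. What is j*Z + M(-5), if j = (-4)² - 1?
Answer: 715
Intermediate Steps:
j = 15 (j = 16 - 1 = 15)
Z = 48 (Z = 16 + 2*16 = 16 + 32 = 48)
j*Z + M(-5) = 15*48 - 5 = 720 - 5 = 715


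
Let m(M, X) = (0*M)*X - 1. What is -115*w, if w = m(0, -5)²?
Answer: -115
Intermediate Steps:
m(M, X) = -1 (m(M, X) = 0*X - 1 = 0 - 1 = -1)
w = 1 (w = (-1)² = 1)
-115*w = -115*1 = -115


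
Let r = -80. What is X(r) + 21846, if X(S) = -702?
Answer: 21144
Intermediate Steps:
X(r) + 21846 = -702 + 21846 = 21144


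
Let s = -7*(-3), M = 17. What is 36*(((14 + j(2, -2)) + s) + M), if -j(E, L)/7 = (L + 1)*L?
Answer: 1368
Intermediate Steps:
j(E, L) = -7*L*(1 + L) (j(E, L) = -7*(L + 1)*L = -7*(1 + L)*L = -7*L*(1 + L))
s = 21
36*(((14 + j(2, -2)) + s) + M) = 36*(((14 - 7*(-2)*(1 - 2)) + 21) + 17) = 36*(((14 - 7*(-2)*(-1)) + 21) + 17) = 36*(((14 - 14) + 21) + 17) = 36*((0 + 21) + 17) = 36*(21 + 17) = 36*38 = 1368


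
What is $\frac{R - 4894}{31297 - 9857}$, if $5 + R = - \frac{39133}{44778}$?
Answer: $- \frac{43881311}{192008064} \approx -0.22854$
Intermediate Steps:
$R = - \frac{263023}{44778}$ ($R = -5 - \frac{39133}{44778} = - \frac{263023}{44778} \approx -5.8739$)
$\frac{R - 4894}{31297 - 9857} = \frac{- \frac{263023}{44778} - 4894}{31297 - 9857} = - \frac{219406555}{44778 \cdot 21440} = \left(- \frac{219406555}{44778}\right) \frac{1}{21440} = - \frac{43881311}{192008064}$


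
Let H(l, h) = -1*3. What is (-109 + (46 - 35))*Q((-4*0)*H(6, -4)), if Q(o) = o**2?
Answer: 0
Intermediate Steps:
H(l, h) = -3
(-109 + (46 - 35))*Q((-4*0)*H(6, -4)) = (-109 + (46 - 35))*(-4*0*(-3))**2 = (-109 + 11)*(0*(-3))**2 = -98*0**2 = -98*0 = 0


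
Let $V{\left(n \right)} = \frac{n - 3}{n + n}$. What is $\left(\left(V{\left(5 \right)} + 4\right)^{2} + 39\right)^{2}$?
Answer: $\frac{2005056}{625} \approx 3208.1$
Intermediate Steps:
$V{\left(n \right)} = \frac{-3 + n}{2 n}$
$\left(\left(V{\left(5 \right)} + 4\right)^{2} + 39\right)^{2} = \left(\left(\frac{-3 + 5}{2 \cdot 5} + 4\right)^{2} + 39\right)^{2} = \left(\left(\frac{1}{2} \cdot \frac{1}{5} \cdot 2 + 4\right)^{2} + 39\right)^{2} = \left(\left(\frac{1}{5} + 4\right)^{2} + 39\right)^{2} = \left(\left(\frac{21}{5}\right)^{2} + 39\right)^{2} = \left(\frac{441}{25} + 39\right)^{2} = \left(\frac{1416}{25}\right)^{2} = \frac{2005056}{625}$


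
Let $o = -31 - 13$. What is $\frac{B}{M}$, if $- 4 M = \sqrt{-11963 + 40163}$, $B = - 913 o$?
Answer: $- \frac{40172 \sqrt{282}}{705} \approx -956.88$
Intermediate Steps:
$o = -44$
$B = 40172$ ($B = \left(-913\right) \left(-44\right) = 40172$)
$M = - \frac{5 \sqrt{282}}{2}$ ($M = - \frac{\sqrt{-11963 + 40163}}{4} = - \frac{\sqrt{28200}}{4} = - \frac{10 \sqrt{282}}{4} = - \frac{5 \sqrt{282}}{2} \approx -41.982$)
$\frac{B}{M} = \frac{40172}{\left(- \frac{5}{2}\right) \sqrt{282}} = 40172 \left(- \frac{\sqrt{282}}{705}\right) = - \frac{40172 \sqrt{282}}{705}$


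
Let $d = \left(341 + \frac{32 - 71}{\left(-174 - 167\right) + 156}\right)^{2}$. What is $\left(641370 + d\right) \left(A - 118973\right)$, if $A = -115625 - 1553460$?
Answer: $- \frac{46374227655890308}{34225} \approx -1.355 \cdot 10^{12}$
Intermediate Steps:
$A = -1669085$ ($A = -115625 - 1553460 = -1669085$)
$d = \frac{3984639376}{34225}$ ($d = \left(341 - \frac{39}{-341 + 156}\right)^{2} = \left(341 - \frac{39}{-185}\right)^{2} = \left(341 - - \frac{39}{185}\right)^{2} = \left(341 + \frac{39}{185}\right)^{2} = \left(\frac{63124}{185}\right)^{2} = \frac{3984639376}{34225} \approx 1.1642 \cdot 10^{5}$)
$\left(641370 + d\right) \left(A - 118973\right) = \left(641370 + \frac{3984639376}{34225}\right) \left(-1669085 - 118973\right) = \frac{25935527626}{34225} \left(-1788058\right) = - \frac{46374227655890308}{34225}$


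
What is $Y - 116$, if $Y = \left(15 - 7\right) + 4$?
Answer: $-104$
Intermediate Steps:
$Y = 12$ ($Y = 8 + 4 = 12$)
$Y - 116 = 12 - 116 = -104$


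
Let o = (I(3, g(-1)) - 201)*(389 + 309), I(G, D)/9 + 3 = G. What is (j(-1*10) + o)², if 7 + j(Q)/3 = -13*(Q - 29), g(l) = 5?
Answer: 19264884804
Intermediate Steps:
I(G, D) = -27 + 9*G
j(Q) = 1110 - 39*Q (j(Q) = -21 + 3*(-13*(Q - 29)) = -21 + 3*(-13*(-29 + Q)) = -21 + 3*(377 - 13*Q) = -21 + (1131 - 39*Q) = 1110 - 39*Q)
o = -140298 (o = ((-27 + 9*3) - 201)*(389 + 309) = ((-27 + 27) - 201)*698 = (0 - 201)*698 = -201*698 = -140298)
(j(-1*10) + o)² = ((1110 - (-39)*10) - 140298)² = ((1110 - 39*(-10)) - 140298)² = ((1110 + 390) - 140298)² = (1500 - 140298)² = (-138798)² = 19264884804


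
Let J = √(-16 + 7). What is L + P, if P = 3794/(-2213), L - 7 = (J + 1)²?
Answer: -6007/2213 + 6*I ≈ -2.7144 + 6.0*I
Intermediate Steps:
J = 3*I (J = √(-9) = 3*I ≈ 3.0*I)
L = 7 + (1 + 3*I)² (L = 7 + (3*I + 1)² = 7 + (1 + 3*I)² ≈ -1.0 + 6.0*I)
P = -3794/2213 (P = 3794*(-1/2213) = -3794/2213 ≈ -1.7144)
L + P = (-1 + 6*I) - 3794/2213 = -6007/2213 + 6*I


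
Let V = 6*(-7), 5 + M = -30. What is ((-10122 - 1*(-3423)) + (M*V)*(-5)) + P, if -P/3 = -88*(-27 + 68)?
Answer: -3225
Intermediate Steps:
M = -35 (M = -5 - 30 = -35)
V = -42
P = 10824 (P = -(-264)*(-27 + 68) = -(-264)*41 = -3*(-3608) = 10824)
((-10122 - 1*(-3423)) + (M*V)*(-5)) + P = ((-10122 - 1*(-3423)) - 35*(-42)*(-5)) + 10824 = ((-10122 + 3423) + 1470*(-5)) + 10824 = (-6699 - 7350) + 10824 = -14049 + 10824 = -3225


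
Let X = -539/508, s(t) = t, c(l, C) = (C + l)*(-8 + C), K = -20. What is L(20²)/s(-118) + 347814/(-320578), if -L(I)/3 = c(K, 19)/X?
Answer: -380624919/463395499 ≈ -0.82138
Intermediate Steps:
c(l, C) = (-8 + C)*(C + l)
X = -539/508 (X = -539*1/508 = -539/508 ≈ -1.0610)
L(I) = -1524/49 (L(I) = -3*(19² - 8*19 - 8*(-20) + 19*(-20))/(-539/508) = -3*(361 - 152 + 160 - 380)*(-508)/539 = -(-33)*(-508)/539 = -3*508/49 = -1524/49)
L(20²)/s(-118) + 347814/(-320578) = -1524/49/(-118) + 347814/(-320578) = -1524/49*(-1/118) + 347814*(-1/320578) = 762/2891 - 173907/160289 = -380624919/463395499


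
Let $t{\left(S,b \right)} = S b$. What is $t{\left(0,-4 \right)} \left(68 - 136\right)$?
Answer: $0$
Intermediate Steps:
$t{\left(0,-4 \right)} \left(68 - 136\right) = 0 \left(-4\right) \left(68 - 136\right) = 0 \left(-68\right) = 0$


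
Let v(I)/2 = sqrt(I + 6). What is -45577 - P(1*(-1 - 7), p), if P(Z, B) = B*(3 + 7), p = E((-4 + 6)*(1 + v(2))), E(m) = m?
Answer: -45597 - 80*sqrt(2) ≈ -45710.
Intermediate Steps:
v(I) = 2*sqrt(6 + I) (v(I) = 2*sqrt(I + 6) = 2*sqrt(6 + I))
p = 2 + 8*sqrt(2) (p = (-4 + 6)*(1 + 2*sqrt(6 + 2)) = 2*(1 + 2*sqrt(8)) = 2*(1 + 2*(2*sqrt(2))) = 2*(1 + 4*sqrt(2)) = 2 + 8*sqrt(2) ≈ 13.314)
P(Z, B) = 10*B (P(Z, B) = B*10 = 10*B)
-45577 - P(1*(-1 - 7), p) = -45577 - 10*(2 + 8*sqrt(2)) = -45577 - (20 + 80*sqrt(2)) = -45577 + (-20 - 80*sqrt(2)) = -45597 - 80*sqrt(2)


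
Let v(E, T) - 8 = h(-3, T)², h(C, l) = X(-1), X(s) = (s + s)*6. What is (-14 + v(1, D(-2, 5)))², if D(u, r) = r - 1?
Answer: 19044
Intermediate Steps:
D(u, r) = -1 + r
X(s) = 12*s (X(s) = (2*s)*6 = 12*s)
h(C, l) = -12 (h(C, l) = 12*(-1) = -12)
v(E, T) = 152 (v(E, T) = 8 + (-12)² = 8 + 144 = 152)
(-14 + v(1, D(-2, 5)))² = (-14 + 152)² = 138² = 19044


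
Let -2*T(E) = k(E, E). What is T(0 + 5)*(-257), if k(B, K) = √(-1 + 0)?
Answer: 257*I/2 ≈ 128.5*I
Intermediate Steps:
k(B, K) = I (k(B, K) = √(-1) = I)
T(E) = -I/2
T(0 + 5)*(-257) = -I/2*(-257) = 257*I/2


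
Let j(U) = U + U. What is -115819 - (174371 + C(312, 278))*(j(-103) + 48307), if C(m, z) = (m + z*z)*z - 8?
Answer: -1046006914970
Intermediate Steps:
j(U) = 2*U
C(m, z) = -8 + z*(m + z²) (C(m, z) = (m + z²)*z - 8 = z*(m + z²) - 8 = -8 + z*(m + z²))
-115819 - (174371 + C(312, 278))*(j(-103) + 48307) = -115819 - (174371 + (-8 + 278³ + 312*278))*(2*(-103) + 48307) = -115819 - (174371 + (-8 + 21484952 + 86736))*(-206 + 48307) = -115819 - (174371 + 21571680)*48101 = -115819 - 21746051*48101 = -115819 - 1*1046006799151 = -115819 - 1046006799151 = -1046006914970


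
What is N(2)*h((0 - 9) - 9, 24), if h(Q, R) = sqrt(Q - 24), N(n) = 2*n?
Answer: 4*I*sqrt(42) ≈ 25.923*I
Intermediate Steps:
h(Q, R) = sqrt(-24 + Q)
N(2)*h((0 - 9) - 9, 24) = (2*2)*sqrt(-24 + ((0 - 9) - 9)) = 4*sqrt(-24 + (-9 - 9)) = 4*sqrt(-24 - 18) = 4*sqrt(-42) = 4*(I*sqrt(42)) = 4*I*sqrt(42)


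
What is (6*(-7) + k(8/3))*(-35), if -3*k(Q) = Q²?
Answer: 41930/27 ≈ 1553.0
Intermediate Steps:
k(Q) = -Q²/3
(6*(-7) + k(8/3))*(-35) = (6*(-7) - (8/3)²/3)*(-35) = (-42 - (8*(⅓))²/3)*(-35) = (-42 - (8/3)²/3)*(-35) = (-42 - ⅓*64/9)*(-35) = (-42 - 64/27)*(-35) = -1198/27*(-35) = 41930/27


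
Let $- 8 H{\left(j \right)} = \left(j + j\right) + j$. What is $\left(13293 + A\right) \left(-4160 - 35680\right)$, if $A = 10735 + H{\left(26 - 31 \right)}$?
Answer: $-957350220$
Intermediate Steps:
$H{\left(j \right)} = - \frac{3 j}{8}$ ($H{\left(j \right)} = - \frac{\left(j + j\right) + j}{8} = - \frac{2 j + j}{8} = - \frac{3 j}{8}$)
$A = \frac{85895}{8}$ ($A = 10735 - \frac{3 \left(26 - 31\right)}{8} = 10735 - - \frac{15}{8} = 10735 + \frac{15}{8} = \frac{85895}{8} \approx 10737.0$)
$\left(13293 + A\right) \left(-4160 - 35680\right) = \left(13293 + \frac{85895}{8}\right) \left(-4160 - 35680\right) = \frac{192239}{8} \left(-39840\right) = -957350220$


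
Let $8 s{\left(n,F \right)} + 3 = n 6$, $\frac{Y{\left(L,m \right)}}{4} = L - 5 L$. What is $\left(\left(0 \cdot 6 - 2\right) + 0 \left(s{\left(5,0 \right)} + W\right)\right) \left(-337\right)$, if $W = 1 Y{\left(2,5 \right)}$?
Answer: $674$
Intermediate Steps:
$Y{\left(L,m \right)} = - 16 L$ ($Y{\left(L,m \right)} = 4 \left(L - 5 L\right) = 4 \left(- 4 L\right) = - 16 L$)
$W = -32$ ($W = 1 \left(\left(-16\right) 2\right) = 1 \left(-32\right) = -32$)
$s{\left(n,F \right)} = - \frac{3}{8} + \frac{3 n}{4}$ ($s{\left(n,F \right)} = - \frac{3}{8} + \frac{n 6}{8} = - \frac{3}{8} + \frac{6 n}{8} = - \frac{3}{8} + \frac{3 n}{4}$)
$\left(\left(0 \cdot 6 - 2\right) + 0 \left(s{\left(5,0 \right)} + W\right)\right) \left(-337\right) = \left(\left(0 \cdot 6 - 2\right) + 0 \left(\left(- \frac{3}{8} + \frac{3}{4} \cdot 5\right) - 32\right)\right) \left(-337\right) = \left(\left(0 - 2\right) + 0 \left(\left(- \frac{3}{8} + \frac{15}{4}\right) - 32\right)\right) \left(-337\right) = \left(-2 + 0 \left(\frac{27}{8} - 32\right)\right) \left(-337\right) = \left(-2 + 0 \left(- \frac{229}{8}\right)\right) \left(-337\right) = \left(-2 + 0\right) \left(-337\right) = \left(-2\right) \left(-337\right) = 674$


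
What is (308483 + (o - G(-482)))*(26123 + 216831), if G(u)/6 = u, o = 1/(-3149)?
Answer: 238221225467796/3149 ≈ 7.5650e+10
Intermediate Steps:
o = -1/3149 ≈ -0.00031756
G(u) = 6*u
(308483 + (o - G(-482)))*(26123 + 216831) = (308483 + (-1/3149 - 6*(-482)))*(26123 + 216831) = (308483 + (-1/3149 - 1*(-2892)))*242954 = (308483 + (-1/3149 + 2892))*242954 = (308483 + 9106907/3149)*242954 = (980519874/3149)*242954 = 238221225467796/3149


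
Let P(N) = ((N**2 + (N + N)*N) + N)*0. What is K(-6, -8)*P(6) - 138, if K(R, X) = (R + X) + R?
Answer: -138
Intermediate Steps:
K(R, X) = X + 2*R
P(N) = 0 (P(N) = ((N**2 + (2*N)*N) + N)*0 = ((N**2 + 2*N**2) + N)*0 = (3*N**2 + N)*0 = (N + 3*N**2)*0 = 0)
K(-6, -8)*P(6) - 138 = (-8 + 2*(-6))*0 - 138 = (-8 - 12)*0 - 138 = -20*0 - 138 = 0 - 138 = -138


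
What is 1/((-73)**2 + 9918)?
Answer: 1/15247 ≈ 6.5587e-5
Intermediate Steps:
1/((-73)**2 + 9918) = 1/(5329 + 9918) = 1/15247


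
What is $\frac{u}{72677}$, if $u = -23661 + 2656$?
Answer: $- \frac{21005}{72677} \approx -0.28902$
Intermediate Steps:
$u = -21005$
$\frac{u}{72677} = - \frac{21005}{72677}$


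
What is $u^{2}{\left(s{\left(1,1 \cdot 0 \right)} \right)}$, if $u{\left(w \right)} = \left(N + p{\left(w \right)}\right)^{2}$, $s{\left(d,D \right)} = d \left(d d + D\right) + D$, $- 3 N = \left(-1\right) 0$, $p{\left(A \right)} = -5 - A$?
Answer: $1296$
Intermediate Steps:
$N = 0$ ($N = - \frac{\left(-1\right) 0}{3} = \left(- \frac{1}{3}\right) 0 = 0$)
$s{\left(d,D \right)} = D + d \left(D + d^{2}\right)$ ($s{\left(d,D \right)} = d \left(d^{2} + D\right) + D = d \left(D + d^{2}\right) + D = D + d \left(D + d^{2}\right)$)
$u{\left(w \right)} = \left(-5 - w\right)^{2}$ ($u{\left(w \right)} = \left(0 - \left(5 + w\right)\right)^{2} = \left(-5 - w\right)^{2}$)
$u^{2}{\left(s{\left(1,1 \cdot 0 \right)} \right)} = \left(\left(5 + \left(1 \cdot 0 + 1^{3} + 1 \cdot 0 \cdot 1\right)\right)^{2}\right)^{2} = \left(\left(5 + \left(0 + 1 + 0 \cdot 1\right)\right)^{2}\right)^{2} = \left(\left(5 + \left(0 + 1 + 0\right)\right)^{2}\right)^{2} = \left(\left(5 + 1\right)^{2}\right)^{2} = \left(6^{2}\right)^{2} = 36^{2} = 1296$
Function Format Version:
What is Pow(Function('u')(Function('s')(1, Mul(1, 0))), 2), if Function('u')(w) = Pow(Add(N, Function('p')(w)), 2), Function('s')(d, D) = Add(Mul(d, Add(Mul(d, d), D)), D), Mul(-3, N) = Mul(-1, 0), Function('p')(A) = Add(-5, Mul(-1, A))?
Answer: 1296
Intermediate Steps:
N = 0 (N = Mul(Rational(-1, 3), Mul(-1, 0)) = Mul(Rational(-1, 3), 0) = 0)
Function('s')(d, D) = Add(D, Mul(d, Add(D, Pow(d, 2)))) (Function('s')(d, D) = Add(Mul(d, Add(Pow(d, 2), D)), D) = Add(Mul(d, Add(D, Pow(d, 2))), D) = Add(D, Mul(d, Add(D, Pow(d, 2)))))
Function('u')(w) = Pow(Add(-5, Mul(-1, w)), 2) (Function('u')(w) = Pow(Add(0, Add(-5, Mul(-1, w))), 2) = Pow(Add(-5, Mul(-1, w)), 2))
Pow(Function('u')(Function('s')(1, Mul(1, 0))), 2) = Pow(Pow(Add(5, Add(Mul(1, 0), Pow(1, 3), Mul(Mul(1, 0), 1))), 2), 2) = Pow(Pow(Add(5, Add(0, 1, Mul(0, 1))), 2), 2) = Pow(Pow(Add(5, Add(0, 1, 0)), 2), 2) = Pow(Pow(Add(5, 1), 2), 2) = Pow(Pow(6, 2), 2) = Pow(36, 2) = 1296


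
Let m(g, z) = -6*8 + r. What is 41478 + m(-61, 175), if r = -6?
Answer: 41424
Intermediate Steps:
m(g, z) = -54 (m(g, z) = -6*8 - 6 = -48 - 6 = -54)
41478 + m(-61, 175) = 41478 - 54 = 41424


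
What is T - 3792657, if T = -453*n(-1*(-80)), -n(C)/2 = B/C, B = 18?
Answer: -75849063/20 ≈ -3.7925e+6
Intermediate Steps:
n(C) = -36/C
T = 4077/20 (T = -(-16308)/((-1*(-80))) = -(-16308)/80 = -453*(-9/20) = 4077/20 ≈ 203.85)
T - 3792657 = 4077/20 - 3792657 = -75849063/20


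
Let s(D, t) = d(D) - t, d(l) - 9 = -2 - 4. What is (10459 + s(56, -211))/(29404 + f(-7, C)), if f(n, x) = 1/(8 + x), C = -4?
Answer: 42692/117617 ≈ 0.36297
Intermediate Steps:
d(l) = 3 (d(l) = 9 + (-2 - 4) = 9 - 6 = 3)
s(D, t) = 3 - t
(10459 + s(56, -211))/(29404 + f(-7, C)) = (10459 + (3 - 1*(-211)))/(29404 + 1/(8 - 4)) = (10459 + (3 + 211))/(29404 + 1/4) = (10459 + 214)/(29404 + ¼) = 10673/(117617/4) = 10673*(4/117617) = 42692/117617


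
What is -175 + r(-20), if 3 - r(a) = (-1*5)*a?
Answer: -272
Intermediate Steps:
r(a) = 3 + 5*a (r(a) = 3 - (-1*5)*a = 3 - (-5)*a = 3 + 5*a)
-175 + r(-20) = -175 + (3 + 5*(-20)) = -175 + (3 - 100) = -175 - 97 = -272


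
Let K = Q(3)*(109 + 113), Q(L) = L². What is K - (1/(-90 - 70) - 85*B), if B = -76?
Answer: -713919/160 ≈ -4462.0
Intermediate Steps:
K = 1998 (K = 3²*(109 + 113) = 9*222 = 1998)
K - (1/(-90 - 70) - 85*B) = 1998 - (1/(-90 - 70) - 85*(-76)) = 1998 - (1/(-160) + 6460) = 1998 - (-1/160 + 6460) = 1998 - 1*1033599/160 = 1998 - 1033599/160 = -713919/160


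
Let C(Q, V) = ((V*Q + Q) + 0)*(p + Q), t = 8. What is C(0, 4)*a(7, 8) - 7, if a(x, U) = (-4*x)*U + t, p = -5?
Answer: -7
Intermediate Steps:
a(x, U) = 8 - 4*U*x (a(x, U) = (-4*x)*U + 8 = -4*U*x + 8 = 8 - 4*U*x)
C(Q, V) = (-5 + Q)*(Q + Q*V) (C(Q, V) = ((V*Q + Q) + 0)*(-5 + Q) = ((Q*V + Q) + 0)*(-5 + Q) = ((Q + Q*V) + 0)*(-5 + Q) = (Q + Q*V)*(-5 + Q) = (-5 + Q)*(Q + Q*V))
C(0, 4)*a(7, 8) - 7 = (0*(-5 + 0 - 5*4 + 0*4))*(8 - 4*8*7) - 7 = (0*(-5 + 0 - 20 + 0))*(8 - 224) - 7 = (0*(-25))*(-216) - 7 = 0*(-216) - 7 = 0 - 7 = -7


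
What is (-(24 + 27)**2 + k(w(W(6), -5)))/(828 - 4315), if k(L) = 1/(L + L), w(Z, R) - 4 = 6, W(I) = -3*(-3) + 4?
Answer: 4729/6340 ≈ 0.74590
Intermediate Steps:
W(I) = 13 (W(I) = 9 + 4 = 13)
w(Z, R) = 10 (w(Z, R) = 4 + 6 = 10)
k(L) = 1/(2*L)
(-(24 + 27)**2 + k(w(W(6), -5)))/(828 - 4315) = (-(24 + 27)**2 + (1/2)/10)/(828 - 4315) = (-1*51**2 + (1/2)*(1/10))/(-3487) = (-1*2601 + 1/20)*(-1/3487) = (-2601 + 1/20)*(-1/3487) = -52019/20*(-1/3487) = 4729/6340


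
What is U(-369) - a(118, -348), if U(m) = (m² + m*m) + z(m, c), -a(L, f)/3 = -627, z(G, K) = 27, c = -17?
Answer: 270468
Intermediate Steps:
a(L, f) = 1881 (a(L, f) = -3*(-627) = 1881)
U(m) = 27 + 2*m² (U(m) = (m² + m*m) + 27 = (m² + m²) + 27 = 2*m² + 27 = 27 + 2*m²)
U(-369) - a(118, -348) = (27 + 2*(-369)²) - 1*1881 = (27 + 2*136161) - 1881 = (27 + 272322) - 1881 = 272349 - 1881 = 270468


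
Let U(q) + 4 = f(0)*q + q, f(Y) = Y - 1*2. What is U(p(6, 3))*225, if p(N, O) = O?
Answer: -1575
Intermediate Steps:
f(Y) = -2 + Y (f(Y) = Y - 2 = -2 + Y)
U(q) = -4 - q (U(q) = -4 + ((-2 + 0)*q + q) = -4 + (-2*q + q) = -4 - q)
U(p(6, 3))*225 = (-4 - 1*3)*225 = (-4 - 3)*225 = -7*225 = -1575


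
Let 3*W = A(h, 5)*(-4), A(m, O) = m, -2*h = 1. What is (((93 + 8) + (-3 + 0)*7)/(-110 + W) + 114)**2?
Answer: 21566736/1681 ≈ 12830.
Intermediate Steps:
h = -1/2 (h = -1/2*1 = -1/2 ≈ -0.50000)
W = 2/3 (W = (-1/2*(-4))/3 = (1/3)*2 = 2/3 ≈ 0.66667)
(((93 + 8) + (-3 + 0)*7)/(-110 + W) + 114)**2 = (((93 + 8) + (-3 + 0)*7)/(-110 + 2/3) + 114)**2 = ((101 - 3*7)/(-328/3) + 114)**2 = ((101 - 21)*(-3/328) + 114)**2 = (80*(-3/328) + 114)**2 = (-30/41 + 114)**2 = (4644/41)**2 = 21566736/1681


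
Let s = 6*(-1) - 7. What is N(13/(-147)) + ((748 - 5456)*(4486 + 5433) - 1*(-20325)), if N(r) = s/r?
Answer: -46678180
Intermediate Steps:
s = -13 (s = -6 - 7 = -13)
N(r) = -13/r
N(13/(-147)) + ((748 - 5456)*(4486 + 5433) - 1*(-20325)) = -13/(13/(-147)) + ((748 - 5456)*(4486 + 5433) - 1*(-20325)) = -13/(13*(-1/147)) + (-4708*9919 + 20325) = -13/(-13/147) + (-46698652 + 20325) = -13*(-147/13) - 46678327 = 147 - 46678327 = -46678180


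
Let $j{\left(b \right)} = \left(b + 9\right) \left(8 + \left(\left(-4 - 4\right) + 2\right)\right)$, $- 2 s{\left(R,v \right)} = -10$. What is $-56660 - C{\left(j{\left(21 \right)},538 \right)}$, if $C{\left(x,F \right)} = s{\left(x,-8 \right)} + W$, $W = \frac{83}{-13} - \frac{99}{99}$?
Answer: $- \frac{736549}{13} \approx -56658.0$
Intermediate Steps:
$s{\left(R,v \right)} = 5$ ($s{\left(R,v \right)} = \left(- \frac{1}{2}\right) \left(-10\right) = 5$)
$W = - \frac{96}{13}$ ($W = 83 \left(- \frac{1}{13}\right) - 1 = - \frac{83}{13} - 1 = - \frac{96}{13} \approx -7.3846$)
$j{\left(b \right)} = 18 + 2 b$ ($j{\left(b \right)} = \left(9 + b\right) \left(8 + \left(-8 + 2\right)\right) = \left(9 + b\right) \left(8 - 6\right) = \left(9 + b\right) 2 = 18 + 2 b$)
$C{\left(x,F \right)} = - \frac{31}{13}$ ($C{\left(x,F \right)} = 5 - \frac{96}{13} = - \frac{31}{13}$)
$-56660 - C{\left(j{\left(21 \right)},538 \right)} = -56660 - - \frac{31}{13} = -56660 + \frac{31}{13} = - \frac{736549}{13}$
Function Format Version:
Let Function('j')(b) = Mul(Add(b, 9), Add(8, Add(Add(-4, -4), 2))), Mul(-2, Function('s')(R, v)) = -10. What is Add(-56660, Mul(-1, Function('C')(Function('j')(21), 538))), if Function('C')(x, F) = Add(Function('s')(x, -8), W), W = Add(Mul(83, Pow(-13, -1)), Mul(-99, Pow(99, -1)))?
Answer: Rational(-736549, 13) ≈ -56658.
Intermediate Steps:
Function('s')(R, v) = 5 (Function('s')(R, v) = Mul(Rational(-1, 2), -10) = 5)
W = Rational(-96, 13) (W = Add(Mul(83, Rational(-1, 13)), Mul(-99, Rational(1, 99))) = Add(Rational(-83, 13), -1) = Rational(-96, 13) ≈ -7.3846)
Function('j')(b) = Add(18, Mul(2, b)) (Function('j')(b) = Mul(Add(9, b), Add(8, Add(-8, 2))) = Mul(Add(9, b), Add(8, -6)) = Mul(Add(9, b), 2) = Add(18, Mul(2, b)))
Function('C')(x, F) = Rational(-31, 13) (Function('C')(x, F) = Add(5, Rational(-96, 13)) = Rational(-31, 13))
Add(-56660, Mul(-1, Function('C')(Function('j')(21), 538))) = Add(-56660, Mul(-1, Rational(-31, 13))) = Add(-56660, Rational(31, 13)) = Rational(-736549, 13)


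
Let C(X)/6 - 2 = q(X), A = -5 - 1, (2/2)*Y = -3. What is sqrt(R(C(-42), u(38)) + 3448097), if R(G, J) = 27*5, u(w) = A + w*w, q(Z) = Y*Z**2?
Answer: 2*sqrt(862058) ≈ 1856.9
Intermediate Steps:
Y = -3
A = -6
q(Z) = -3*Z**2
C(X) = 12 - 18*X**2 (C(X) = 12 + 6*(-3*X**2) = 12 - 18*X**2)
u(w) = -6 + w**2 (u(w) = -6 + w*w = -6 + w**2)
R(G, J) = 135
sqrt(R(C(-42), u(38)) + 3448097) = sqrt(135 + 3448097) = sqrt(3448232) = 2*sqrt(862058)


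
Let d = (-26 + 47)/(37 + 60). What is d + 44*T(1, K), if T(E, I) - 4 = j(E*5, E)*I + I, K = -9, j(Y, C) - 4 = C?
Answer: -213379/97 ≈ -2199.8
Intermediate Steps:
j(Y, C) = 4 + C
T(E, I) = 4 + I + I*(4 + E) (T(E, I) = 4 + ((4 + E)*I + I) = 4 + (I*(4 + E) + I) = 4 + (I + I*(4 + E)) = 4 + I + I*(4 + E))
d = 21/97 ≈ 0.21649
d + 44*T(1, K) = 21/97 + 44*(4 - 9 - 9*(4 + 1)) = 21/97 + 44*(4 - 9 - 9*5) = 21/97 + 44*(4 - 9 - 45) = 21/97 + 44*(-50) = 21/97 - 2200 = -213379/97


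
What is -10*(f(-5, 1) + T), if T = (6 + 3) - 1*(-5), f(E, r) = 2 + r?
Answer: -170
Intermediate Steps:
T = 14 (T = 9 + 5 = 14)
-10*(f(-5, 1) + T) = -10*((2 + 1) + 14) = -10*(3 + 14) = -10*17 = -170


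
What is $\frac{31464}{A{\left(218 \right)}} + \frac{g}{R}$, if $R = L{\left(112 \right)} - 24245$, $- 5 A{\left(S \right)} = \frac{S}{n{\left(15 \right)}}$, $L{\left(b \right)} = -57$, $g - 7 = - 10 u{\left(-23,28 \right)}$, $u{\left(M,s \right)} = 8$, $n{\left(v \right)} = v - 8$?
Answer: $- \frac{13381159283}{2648918} \approx -5051.6$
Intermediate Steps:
$n{\left(v \right)} = -8 + v$ ($n{\left(v \right)} = v - 8 = -8 + v$)
$g = -73$ ($g = 7 - 80 = -73$)
$A{\left(S \right)} = - \frac{S}{35}$ ($A{\left(S \right)} = - \frac{S \frac{1}{-8 + 15}}{5} = - \frac{S \frac{1}{7}}{5} = - \frac{\frac{1}{7} S}{5} = - \frac{S}{35}$)
$R = -24302$ ($R = -57 - 24245 = -24302$)
$\frac{31464}{A{\left(218 \right)}} + \frac{g}{R} = \frac{31464}{\left(- \frac{1}{35}\right) 218} - \frac{73}{-24302} = \frac{31464}{- \frac{218}{35}} - - \frac{73}{24302} = 31464 \left(- \frac{35}{218}\right) + \frac{73}{24302} = - \frac{550620}{109} + \frac{73}{24302} = - \frac{13381159283}{2648918}$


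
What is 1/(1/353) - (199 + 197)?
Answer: -43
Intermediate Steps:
1/(1/353) - (199 + 197) = 1/(1/353) - 1*396 = 353 - 396 = -43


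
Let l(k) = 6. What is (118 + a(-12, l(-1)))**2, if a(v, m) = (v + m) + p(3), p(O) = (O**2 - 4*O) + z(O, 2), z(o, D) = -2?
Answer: 11449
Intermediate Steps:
p(O) = -2 + O**2 - 4*O (p(O) = (O**2 - 4*O) - 2 = -2 + O**2 - 4*O)
a(v, m) = -5 + m + v (a(v, m) = (v + m) + (-2 + 3**2 - 4*3) = (m + v) + (-2 + 9 - 12) = (m + v) - 5 = -5 + m + v)
(118 + a(-12, l(-1)))**2 = (118 + (-5 + 6 - 12))**2 = (118 - 11)**2 = 107**2 = 11449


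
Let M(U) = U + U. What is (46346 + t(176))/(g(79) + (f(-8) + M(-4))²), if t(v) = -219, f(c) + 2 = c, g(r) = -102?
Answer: 46127/222 ≈ 207.78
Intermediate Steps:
f(c) = -2 + c
M(U) = 2*U
(46346 + t(176))/(g(79) + (f(-8) + M(-4))²) = (46346 - 219)/(-102 + ((-2 - 8) + 2*(-4))²) = 46127/(-102 + (-10 - 8)²) = 46127/(-102 + (-18)²) = 46127/(-102 + 324) = 46127/222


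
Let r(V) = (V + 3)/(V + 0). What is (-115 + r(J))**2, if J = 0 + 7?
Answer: 632025/49 ≈ 12898.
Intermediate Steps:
J = 7
r(V) = (3 + V)/V
(-115 + r(J))**2 = (-115 + (3 + 7)/7)**2 = (-115 + (1/7)*10)**2 = (-115 + 10/7)**2 = (-795/7)**2 = 632025/49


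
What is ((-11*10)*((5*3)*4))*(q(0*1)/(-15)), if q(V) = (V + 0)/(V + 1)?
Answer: 0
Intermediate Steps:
q(V) = V/(1 + V)
((-11*10)*((5*3)*4))*(q(0*1)/(-15)) = ((-11*10)*((5*3)*4))*(((0*1)/(1 + 0*1))/(-15)) = (-1650*4)*((0/(1 + 0))*(-1/15)) = (-110*60)*((0/1)*(-1/15)) = -6600*0*1*(-1)/15 = -0*(-1)/15 = -6600*0 = 0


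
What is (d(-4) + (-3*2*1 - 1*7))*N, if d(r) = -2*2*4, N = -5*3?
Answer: 435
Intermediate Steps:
N = -15
d(r) = -16 (d(r) = -4*4 = -16)
(d(-4) + (-3*2*1 - 1*7))*N = (-16 + (-3*2*1 - 1*7))*(-15) = (-16 + (-6*1 - 7))*(-15) = (-16 + (-6 - 7))*(-15) = (-16 - 13)*(-15) = -29*(-15) = 435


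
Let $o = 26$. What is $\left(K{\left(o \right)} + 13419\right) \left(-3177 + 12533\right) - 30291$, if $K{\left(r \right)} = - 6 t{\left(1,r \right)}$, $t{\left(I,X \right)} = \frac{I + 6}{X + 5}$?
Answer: $\frac{3890661111}{31} \approx 1.2551 \cdot 10^{8}$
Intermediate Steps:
$t{\left(I,X \right)} = \frac{6 + I}{5 + X}$
$K{\left(r \right)} = - \frac{42}{5 + r}$ ($K{\left(r \right)} = - 6 \frac{6 + 1}{5 + r} = - 6 \frac{1}{5 + r} 7 = - 6 \frac{7}{5 + r} = - \frac{42}{5 + r}$)
$\left(K{\left(o \right)} + 13419\right) \left(-3177 + 12533\right) - 30291 = \left(- \frac{42}{5 + 26} + 13419\right) \left(-3177 + 12533\right) - 30291 = \left(- \frac{42}{31} + 13419\right) 9356 - 30291 = \frac{415947}{31} \cdot 9356 - 30291 = \frac{3891600132}{31} - 30291 = \frac{3890661111}{31}$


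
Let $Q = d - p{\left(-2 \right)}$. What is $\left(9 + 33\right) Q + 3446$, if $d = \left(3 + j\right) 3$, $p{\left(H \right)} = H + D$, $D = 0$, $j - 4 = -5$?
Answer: $3782$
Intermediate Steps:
$j = -1$ ($j = 4 - 5 = -1$)
$p{\left(H \right)} = H$ ($p{\left(H \right)} = H + 0 = H$)
$d = 6$ ($d = \left(3 - 1\right) 3 = 2 \cdot 3 = 6$)
$Q = 8$ ($Q = 6 - -2 = 6 + 2 = 8$)
$\left(9 + 33\right) Q + 3446 = \left(9 + 33\right) 8 + 3446 = 42 \cdot 8 + 3446 = 336 + 3446 = 3782$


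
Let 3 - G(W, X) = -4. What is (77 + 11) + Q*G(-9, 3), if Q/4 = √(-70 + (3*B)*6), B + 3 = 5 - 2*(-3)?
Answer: 88 + 28*√74 ≈ 328.87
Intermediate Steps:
G(W, X) = 7 (G(W, X) = 3 - 1*(-4) = 3 + 4 = 7)
B = 8 (B = -3 + (5 - 2*(-3)) = -3 + (5 + 6) = -3 + 11 = 8)
Q = 4*√74 (Q = 4*√(-70 + (3*8)*6) = 4*√(-70 + 24*6) = 4*√(-70 + 144) = 4*√74 ≈ 34.409)
(77 + 11) + Q*G(-9, 3) = (77 + 11) + (4*√74)*7 = 88 + 28*√74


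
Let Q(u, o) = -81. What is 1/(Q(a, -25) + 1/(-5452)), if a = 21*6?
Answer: -5452/441613 ≈ -0.012346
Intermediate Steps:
a = 126
1/(Q(a, -25) + 1/(-5452)) = 1/(-81 + 1/(-5452)) = 1/(-81 - 1/5452) = 1/(-441613/5452) = -5452/441613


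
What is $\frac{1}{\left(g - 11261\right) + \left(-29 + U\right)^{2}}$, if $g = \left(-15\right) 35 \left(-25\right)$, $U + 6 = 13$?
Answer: $\frac{1}{2348} \approx 0.00042589$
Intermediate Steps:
$U = 7$ ($U = -6 + 13 = 7$)
$g = 13125$ ($g = \left(-525\right) \left(-25\right) = 13125$)
$\frac{1}{\left(g - 11261\right) + \left(-29 + U\right)^{2}} = \frac{1}{\left(13125 - 11261\right) + \left(-29 + 7\right)^{2}} = \frac{1}{\left(13125 - 11261\right) + \left(-22\right)^{2}} = \frac{1}{1864 + 484} = \frac{1}{2348}$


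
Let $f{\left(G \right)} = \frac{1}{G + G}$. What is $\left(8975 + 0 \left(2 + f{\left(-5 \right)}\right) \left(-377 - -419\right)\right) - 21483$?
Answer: $-12508$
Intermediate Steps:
$f{\left(G \right)} = \frac{1}{2 G}$
$\left(8975 + 0 \left(2 + f{\left(-5 \right)}\right) \left(-377 - -419\right)\right) - 21483 = \left(8975 + 0 \left(2 + \frac{1}{2 \left(-5\right)}\right) \left(-377 - -419\right)\right) - 21483 = \left(8975 + 0 \left(2 + \frac{1}{2} \left(- \frac{1}{5}\right)\right) \left(-377 + 419\right)\right) - 21483 = \left(8975 + 0 \left(2 - \frac{1}{10}\right) 42\right) - 21483 = \left(8975 + 0 \cdot \frac{19}{10} \cdot 42\right) - 21483 = \left(8975 + 0 \cdot 42\right) - 21483 = \left(8975 + 0\right) - 21483 = 8975 - 21483 = -12508$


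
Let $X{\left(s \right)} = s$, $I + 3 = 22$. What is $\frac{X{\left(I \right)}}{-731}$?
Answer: $- \frac{19}{731} \approx -0.025992$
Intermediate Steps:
$I = 19$ ($I = -3 + 22 = 19$)
$\frac{X{\left(I \right)}}{-731} = \frac{19}{-731} = 19 \left(- \frac{1}{731}\right) = - \frac{19}{731}$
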